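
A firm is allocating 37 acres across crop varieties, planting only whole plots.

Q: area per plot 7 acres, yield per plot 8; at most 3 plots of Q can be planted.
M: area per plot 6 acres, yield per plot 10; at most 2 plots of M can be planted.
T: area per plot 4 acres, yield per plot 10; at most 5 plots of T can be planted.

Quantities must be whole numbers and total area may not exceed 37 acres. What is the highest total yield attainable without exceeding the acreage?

T has the best ratio (10/4); taking only T gives at most 5×10 = 50 (stopped by the supply cap of 5).
Mixing does better — 2×M and 5×T: area 32 ≤ 37, yield 2·10 + 5·10 = 70.

70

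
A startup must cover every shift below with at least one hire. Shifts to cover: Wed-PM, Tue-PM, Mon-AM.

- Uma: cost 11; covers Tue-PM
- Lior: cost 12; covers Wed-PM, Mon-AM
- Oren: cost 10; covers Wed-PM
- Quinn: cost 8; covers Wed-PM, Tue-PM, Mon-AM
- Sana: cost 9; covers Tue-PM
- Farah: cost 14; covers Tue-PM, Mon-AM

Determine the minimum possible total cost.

8

Quinn alone covers Wed-PM, Tue-PM, Mon-AM — every shift.
Total cost: 8.
No cover costs less than 8.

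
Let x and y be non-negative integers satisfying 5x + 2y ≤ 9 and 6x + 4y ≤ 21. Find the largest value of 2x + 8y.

32

(x,y)=(0,4) is feasible, giving 32.
(x,y)=(0,3) is feasible, giving 24.
Maximum is 32 at (x,y)=(0,4).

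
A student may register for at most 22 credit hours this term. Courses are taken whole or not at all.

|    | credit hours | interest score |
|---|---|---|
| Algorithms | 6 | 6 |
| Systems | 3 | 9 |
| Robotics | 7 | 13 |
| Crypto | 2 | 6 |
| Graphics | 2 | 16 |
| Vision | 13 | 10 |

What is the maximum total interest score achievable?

Allowing fractional choices, the relaxed optimum would be about 51.5, but courses are indivisible.
Systems + Robotics + Crypto + Graphics: credit hours 3 + 7 + 2 + 2 = 14 ≤ 22, interest score 9 + 13 + 6 + 16 = 44.
Algorithms + Systems + Robotics + Graphics: credit hours 6 + 3 + 7 + 2 = 18 ≤ 22, interest score 6 + 9 + 13 + 16 = 44.
Algorithms + Systems + Robotics + Crypto + Graphics: credit hours 6 + 3 + 7 + 2 + 2 = 20 ≤ 22, interest score 6 + 9 + 13 + 6 + 16 = 50.
Best is Algorithms, Systems, Robotics, Crypto, and Graphics with total interest score 50.

50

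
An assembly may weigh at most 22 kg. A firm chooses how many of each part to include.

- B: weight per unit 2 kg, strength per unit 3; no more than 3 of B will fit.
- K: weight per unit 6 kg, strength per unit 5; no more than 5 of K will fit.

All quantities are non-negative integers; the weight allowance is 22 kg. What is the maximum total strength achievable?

B has the best ratio (3/2); taking only B gives at most 3×3 = 9 (stopped by the supply cap of 3).
Mixing does better — 2×B and 3×K: weight 22 ≤ 22, strength 2·3 + 3·5 = 21.

21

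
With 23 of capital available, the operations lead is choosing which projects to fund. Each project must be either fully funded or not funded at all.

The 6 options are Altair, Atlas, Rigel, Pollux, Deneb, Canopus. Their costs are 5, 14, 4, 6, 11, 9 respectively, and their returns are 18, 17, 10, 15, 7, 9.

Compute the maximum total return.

Allowing fractional choices, the relaxed optimum would be about 52.7, but projects are indivisible.
Altair + Pollux + Canopus: cost 5 + 6 + 9 = 20 ≤ 23, return 18 + 15 + 9 = 42.
Altair + Rigel + Pollux: cost 5 + 4 + 6 = 15 ≤ 23, return 18 + 10 + 15 = 43.
Altair + Atlas + Rigel: cost 5 + 14 + 4 = 23 ≤ 23, return 18 + 17 + 10 = 45.
Best is Altair, Atlas, and Rigel with total return 45.

45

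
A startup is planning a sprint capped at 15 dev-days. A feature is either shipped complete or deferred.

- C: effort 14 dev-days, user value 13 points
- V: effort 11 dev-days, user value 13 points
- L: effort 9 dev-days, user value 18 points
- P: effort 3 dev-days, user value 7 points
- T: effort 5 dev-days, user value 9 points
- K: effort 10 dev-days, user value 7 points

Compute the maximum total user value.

27

Treat it as a binary knapsack problem.
Allowing fractional choices, the relaxed optimum would be about 30.4, but features are indivisible.
L + P: effort 9 + 3 = 12 ≤ 15, user value 18 + 7 = 25.
L + T: effort 9 + 5 = 14 ≤ 15, user value 18 + 9 = 27.
Best is L and T with total user value 27.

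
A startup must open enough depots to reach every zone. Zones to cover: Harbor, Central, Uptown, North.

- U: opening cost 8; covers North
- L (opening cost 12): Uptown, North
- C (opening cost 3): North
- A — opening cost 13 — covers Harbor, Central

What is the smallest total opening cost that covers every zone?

25

This is an integer covering problem.
The greedy cost-per-new-zone heuristic would pick C, A, and L for 28, but a cheaper cover exists.
Choose L and A: together they cover Harbor, Central, Uptown, North — every zone.
Total opening cost: 12 + 13 = 25.
No cover costs less than 25.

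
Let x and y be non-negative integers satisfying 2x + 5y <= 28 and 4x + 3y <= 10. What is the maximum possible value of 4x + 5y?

15

Relaxing integrality, the LP optimum is 16.67 at (x,y) = (0, 3.33), which is not an integer point.
(x,y)=(0,3): 2·0+5·3=15≤28, 4·0+3·3=9≤10, objective 15.
(x,y)=(1,2): 2·1+5·2=12≤28, 4·1+3·2=10≤10, objective 14.
(x,y)=(0,2): 2·0+5·2=10≤28, 4·0+3·2=6≤10, objective 10.
No feasible integer point exceeds 15.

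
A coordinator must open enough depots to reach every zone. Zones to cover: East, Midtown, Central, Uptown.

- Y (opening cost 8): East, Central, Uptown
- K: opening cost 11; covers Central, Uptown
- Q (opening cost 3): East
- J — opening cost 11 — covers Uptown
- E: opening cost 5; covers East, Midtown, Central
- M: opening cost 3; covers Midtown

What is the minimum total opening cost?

This is an integer covering problem.
The greedy cost-per-new-zone heuristic would pick E and Y for 13, but a cheaper cover exists.
Choose Y and M: together they cover East, Midtown, Central, Uptown — every zone.
Total opening cost: 8 + 3 = 11.
No cover costs less than 11.

11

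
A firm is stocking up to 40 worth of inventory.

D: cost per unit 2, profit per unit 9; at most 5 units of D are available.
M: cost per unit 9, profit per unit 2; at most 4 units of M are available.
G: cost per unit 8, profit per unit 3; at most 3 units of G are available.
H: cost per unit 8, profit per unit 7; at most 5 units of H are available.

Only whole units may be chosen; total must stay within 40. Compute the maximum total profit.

66

5×D and 3×H: cost 34 ≤ 40, profit 5·9 + 3·7 = 66.
4×D and 4×H: cost 40 ≤ 40, profit 4·9 + 4·7 = 64.
Best is 66.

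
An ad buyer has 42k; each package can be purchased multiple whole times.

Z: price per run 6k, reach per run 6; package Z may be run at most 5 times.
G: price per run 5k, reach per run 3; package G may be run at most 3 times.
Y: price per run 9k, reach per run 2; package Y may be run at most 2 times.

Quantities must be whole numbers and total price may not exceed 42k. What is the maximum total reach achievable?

Z has the best ratio (6/6); taking only Z gives at most 5×6 = 30 (stopped by the supply cap of 5).
Mixing does better — 5×Z and 2×G: price 40 ≤ 42, reach 5·6 + 2·3 = 36.

36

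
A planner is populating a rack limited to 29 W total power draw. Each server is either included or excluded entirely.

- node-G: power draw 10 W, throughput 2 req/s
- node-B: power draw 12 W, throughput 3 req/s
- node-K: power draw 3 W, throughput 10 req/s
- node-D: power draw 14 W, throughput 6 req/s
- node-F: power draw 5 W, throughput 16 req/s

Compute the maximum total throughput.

node-B + node-K + node-F: power draw 12 + 3 + 5 = 20 ≤ 29, throughput 3 + 10 + 16 = 29.
node-K + node-D + node-F: power draw 3 + 14 + 5 = 22 ≤ 29, throughput 10 + 6 + 16 = 32.
Best is node-K, node-D, and node-F with total throughput 32.

32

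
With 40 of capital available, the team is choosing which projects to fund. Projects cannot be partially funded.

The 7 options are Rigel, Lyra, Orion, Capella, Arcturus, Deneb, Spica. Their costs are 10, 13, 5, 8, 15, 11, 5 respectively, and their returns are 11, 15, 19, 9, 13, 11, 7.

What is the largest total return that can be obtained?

This is an integer program with binary decision variables.
Rigel + Lyra + Orion + Capella: cost 10 + 13 + 5 + 8 = 36 ≤ 40, return 11 + 15 + 19 + 9 = 54.
Rigel + Lyra + Orion + Deneb: cost 10 + 13 + 5 + 11 = 39 ≤ 40, return 11 + 15 + 19 + 11 = 56.
Rigel + Orion + Capella + Deneb + Spica: cost 10 + 5 + 8 + 11 + 5 = 39 ≤ 40, return 11 + 19 + 9 + 11 + 7 = 57.
Best is Rigel, Orion, Capella, Deneb, and Spica with total return 57.

57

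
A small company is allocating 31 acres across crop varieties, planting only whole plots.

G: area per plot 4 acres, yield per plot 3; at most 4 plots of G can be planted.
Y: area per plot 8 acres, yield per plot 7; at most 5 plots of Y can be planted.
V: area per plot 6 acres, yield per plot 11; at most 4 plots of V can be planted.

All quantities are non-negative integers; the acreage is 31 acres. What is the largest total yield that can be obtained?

47

4×V: area 24 ≤ 31, yield 4·11 = 44.
1×G and 4×V: area 28 ≤ 31, yield 1·3 + 4·11 = 47.
Best is 47.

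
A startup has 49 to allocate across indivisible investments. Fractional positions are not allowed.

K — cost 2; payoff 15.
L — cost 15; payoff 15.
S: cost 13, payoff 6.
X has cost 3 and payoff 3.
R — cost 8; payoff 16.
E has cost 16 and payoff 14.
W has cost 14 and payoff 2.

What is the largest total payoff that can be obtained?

K + L + S + X + R: cost 2 + 15 + 13 + 3 + 8 = 41 ≤ 49, payoff 15 + 15 + 6 + 3 + 16 = 55.
K + L + R + E: cost 2 + 15 + 8 + 16 = 41 ≤ 49, payoff 15 + 15 + 16 + 14 = 60.
K + L + X + R + E: cost 2 + 15 + 3 + 8 + 16 = 44 ≤ 49, payoff 15 + 15 + 3 + 16 + 14 = 63.
Best is K, L, X, R, and E with total payoff 63.

63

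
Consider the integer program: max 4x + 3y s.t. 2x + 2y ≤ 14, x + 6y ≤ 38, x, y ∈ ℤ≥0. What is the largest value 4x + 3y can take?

28

(x,y)=(7,0): 2·7+2·0=14≤14, 1·7+6·0=7≤38, objective 28.
(x,y)=(6,1): 2·6+2·1=14≤14, 1·6+6·1=12≤38, objective 27.
(x,y)=(6,0): 2·6+2·0=12≤14, 1·6+6·0=6≤38, objective 24.
No feasible integer point exceeds 28.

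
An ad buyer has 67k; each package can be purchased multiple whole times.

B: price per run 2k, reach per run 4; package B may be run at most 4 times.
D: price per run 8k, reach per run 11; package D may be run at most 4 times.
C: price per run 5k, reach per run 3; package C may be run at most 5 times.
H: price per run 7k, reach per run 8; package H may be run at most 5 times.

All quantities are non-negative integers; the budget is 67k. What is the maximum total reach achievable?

89

4×B, 3×D, and 5×H: price 67 ≤ 67, reach 4·4 + 3·11 + 5·8 = 89.
3×B, 4×D, and 4×H: price 66 ≤ 67, reach 3·4 + 4·11 + 4·8 = 88.
Best is 89.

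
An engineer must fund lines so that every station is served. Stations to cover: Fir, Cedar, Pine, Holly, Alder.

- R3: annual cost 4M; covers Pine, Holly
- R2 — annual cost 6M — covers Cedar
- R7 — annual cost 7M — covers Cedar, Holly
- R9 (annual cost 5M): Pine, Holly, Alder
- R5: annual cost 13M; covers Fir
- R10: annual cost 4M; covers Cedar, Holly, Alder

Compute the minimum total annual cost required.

Choose R3, R5, and R10: together they cover Fir, Cedar, Pine, Holly, Alder — every station.
Total annual cost: 4 + 13 + 4 = 21.
No cover costs less than 21.

21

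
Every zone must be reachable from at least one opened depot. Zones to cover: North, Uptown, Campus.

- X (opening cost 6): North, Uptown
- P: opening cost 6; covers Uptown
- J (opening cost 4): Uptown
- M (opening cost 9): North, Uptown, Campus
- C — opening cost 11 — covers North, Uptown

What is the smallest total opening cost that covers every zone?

9

The greedy cost-per-new-zone heuristic would pick X and M for 15, but a cheaper cover exists.
M alone covers North, Uptown, Campus — every zone.
Total opening cost: 9.
No cover costs less than 9.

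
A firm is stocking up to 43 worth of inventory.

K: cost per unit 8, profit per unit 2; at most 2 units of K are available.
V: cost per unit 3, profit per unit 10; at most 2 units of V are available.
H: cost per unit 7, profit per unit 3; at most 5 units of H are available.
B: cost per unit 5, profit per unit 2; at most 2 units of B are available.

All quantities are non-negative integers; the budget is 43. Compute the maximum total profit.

This is a bounded integer knapsack.
Take 2×V and 5×H: cost 41 ≤ 43, profit 2·10 + 5·3 = 35.
V has the best ratio (10/3) and is taken to its limit of 2; remaining capacity is filled optimally with the others.

35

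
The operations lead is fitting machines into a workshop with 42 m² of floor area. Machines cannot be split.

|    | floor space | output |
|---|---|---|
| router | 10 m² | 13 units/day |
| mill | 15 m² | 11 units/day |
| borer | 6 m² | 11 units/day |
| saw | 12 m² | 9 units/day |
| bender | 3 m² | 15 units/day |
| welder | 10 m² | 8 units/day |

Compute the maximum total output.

This is an integer program with binary decision variables.
Allowing fractional choices, the relaxed optimum would be about 56.7, but machines are indivisible.
router + mill + borer + bender: floor space 10 + 15 + 6 + 3 = 34 ≤ 42, output 13 + 11 + 11 + 15 = 50.
router + borer + saw + bender + welder: floor space 10 + 6 + 12 + 3 + 10 = 41 ≤ 42, output 13 + 11 + 9 + 15 + 8 = 56.
Best is router, borer, saw, bender, and welder with total output 56.

56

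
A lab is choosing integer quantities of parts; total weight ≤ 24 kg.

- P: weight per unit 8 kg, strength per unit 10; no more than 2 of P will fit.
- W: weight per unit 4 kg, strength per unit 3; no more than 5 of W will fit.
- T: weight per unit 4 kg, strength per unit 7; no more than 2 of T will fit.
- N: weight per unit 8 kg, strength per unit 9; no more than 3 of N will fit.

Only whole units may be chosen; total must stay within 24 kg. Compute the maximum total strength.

T has the best ratio (7/4); taking only T gives at most 2×7 = 14 (stopped by the supply cap of 2).
Mixing does better — 2×P and 2×T: weight 24 ≤ 24, strength 2·10 + 2·7 = 34.

34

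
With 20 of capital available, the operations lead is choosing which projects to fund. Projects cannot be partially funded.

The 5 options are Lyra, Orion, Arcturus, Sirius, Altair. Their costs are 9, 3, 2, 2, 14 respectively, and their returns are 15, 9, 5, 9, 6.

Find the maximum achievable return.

This is a 0-1 knapsack instance.
Lyra + Orion + Arcturus + Sirius: cost 9 + 3 + 2 + 2 = 16 ≤ 20, return 15 + 9 + 5 + 9 = 38.
Lyra + Orion + Sirius: cost 9 + 3 + 2 = 14 ≤ 20, return 15 + 9 + 9 = 33.
Best is Lyra, Orion, Arcturus, and Sirius with total return 38.

38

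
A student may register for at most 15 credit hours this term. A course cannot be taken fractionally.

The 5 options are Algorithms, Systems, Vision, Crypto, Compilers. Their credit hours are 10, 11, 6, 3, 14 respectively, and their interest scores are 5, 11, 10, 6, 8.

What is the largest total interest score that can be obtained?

Allowing fractional choices, the relaxed optimum would be about 22.0, but courses are indivisible.
Vision + Crypto: credit hours 6 + 3 = 9 ≤ 15, interest score 10 + 6 = 16.
Systems + Crypto: credit hours 11 + 3 = 14 ≤ 15, interest score 11 + 6 = 17.
Best is Systems and Crypto with total interest score 17.

17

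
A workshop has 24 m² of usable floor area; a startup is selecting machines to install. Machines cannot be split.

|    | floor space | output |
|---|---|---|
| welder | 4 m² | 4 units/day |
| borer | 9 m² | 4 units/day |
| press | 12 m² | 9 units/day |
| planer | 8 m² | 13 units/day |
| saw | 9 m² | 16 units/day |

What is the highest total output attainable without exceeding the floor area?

33

Allowing fractional choices, the relaxed optimum would be about 35.2, but machines are indivisible.
planer + saw: floor space 8 + 9 = 17 ≤ 24, output 13 + 16 = 29.
welder + planer + saw: floor space 4 + 8 + 9 = 21 ≤ 24, output 4 + 13 + 16 = 33.
Best is welder, planer, and saw with total output 33.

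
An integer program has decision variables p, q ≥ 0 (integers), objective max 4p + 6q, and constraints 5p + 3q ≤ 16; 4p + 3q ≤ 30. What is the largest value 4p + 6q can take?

30

The continuous relaxation peaks at (0, 5.33) with value 32.00; rounding to a feasible lattice point costs some objective.
(p,q)=(0,5): 5·0+3·5=15≤16, 4·0+3·5=15≤30, objective 30.
(p,q)=(0,4): 5·0+3·4=12≤16, 4·0+3·4=12≤30, objective 24.
Maximum is 30 at (p,q)=(0,5).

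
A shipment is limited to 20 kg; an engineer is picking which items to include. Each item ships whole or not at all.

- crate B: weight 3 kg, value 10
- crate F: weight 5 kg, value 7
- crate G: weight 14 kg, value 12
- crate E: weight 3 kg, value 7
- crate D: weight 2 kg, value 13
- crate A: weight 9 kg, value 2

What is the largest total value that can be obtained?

37

Allowing fractional choices, the relaxed optimum would be about 43.0, but items are indivisible.
crate B + crate G + crate D: weight 3 + 14 + 2 = 19 ≤ 20, value 10 + 12 + 13 = 35.
crate B + crate F + crate E + crate D: weight 3 + 5 + 3 + 2 = 13 ≤ 20, value 10 + 7 + 7 + 13 = 37.
crate B + crate E + crate D + crate A: weight 3 + 3 + 2 + 9 = 17 ≤ 20, value 10 + 7 + 13 + 2 = 32.
Best is crate B, crate F, crate E, and crate D with total value 37.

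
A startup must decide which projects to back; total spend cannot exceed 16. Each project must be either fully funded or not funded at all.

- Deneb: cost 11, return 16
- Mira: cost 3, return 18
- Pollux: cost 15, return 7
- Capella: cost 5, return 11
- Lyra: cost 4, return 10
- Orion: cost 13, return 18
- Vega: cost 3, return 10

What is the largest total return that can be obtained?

49

Allowing fractional choices, the relaxed optimum would be about 50.5, but projects are indivisible.
Mira + Capella + Lyra + Vega: cost 3 + 5 + 4 + 3 = 15 ≤ 16, return 18 + 11 + 10 + 10 = 49.
Mira + Capella + Vega: cost 3 + 5 + 3 = 11 ≤ 16, return 18 + 11 + 10 = 39.
Best is Mira, Capella, Lyra, and Vega with total return 49.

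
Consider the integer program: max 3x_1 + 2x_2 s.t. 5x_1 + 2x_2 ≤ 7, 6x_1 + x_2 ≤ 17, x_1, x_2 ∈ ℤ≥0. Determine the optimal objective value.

(x_1,x_2)=(0,3) is feasible, giving 6.
(x_1,x_2)=(0,2) is feasible, giving 4.
No feasible integer point exceeds 6.

6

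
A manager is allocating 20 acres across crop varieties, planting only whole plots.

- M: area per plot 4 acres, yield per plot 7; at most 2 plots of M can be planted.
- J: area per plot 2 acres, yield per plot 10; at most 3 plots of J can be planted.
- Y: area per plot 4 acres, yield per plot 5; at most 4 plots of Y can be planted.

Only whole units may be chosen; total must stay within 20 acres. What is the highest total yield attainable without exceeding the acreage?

49

Take 2×M, 3×J, and 1×Y: area 18 ≤ 20, yield 2·7 + 3·10 + 1·5 = 49.
J has the best ratio (10/2) and is taken to its limit of 3; remaining capacity is filled optimally with the others.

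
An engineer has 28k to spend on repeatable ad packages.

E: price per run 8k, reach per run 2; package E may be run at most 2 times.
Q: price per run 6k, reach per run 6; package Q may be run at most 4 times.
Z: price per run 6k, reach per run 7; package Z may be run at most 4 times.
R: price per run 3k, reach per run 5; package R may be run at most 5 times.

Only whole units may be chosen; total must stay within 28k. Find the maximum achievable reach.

39

R has the best ratio (5/3); taking only R gives at most 5×5 = 25 (stopped by the supply cap of 5).
Mixing does better — 2×Z and 5×R: price 27 ≤ 28, reach 2·7 + 5·5 = 39.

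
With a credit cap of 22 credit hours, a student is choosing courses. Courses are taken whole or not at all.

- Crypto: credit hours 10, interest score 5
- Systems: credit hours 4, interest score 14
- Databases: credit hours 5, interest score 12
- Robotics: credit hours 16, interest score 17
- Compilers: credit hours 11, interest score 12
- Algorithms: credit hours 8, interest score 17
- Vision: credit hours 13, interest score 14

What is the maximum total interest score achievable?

43

Systems + Databases + Vision: credit hours 4 + 5 + 13 = 22 ≤ 22, interest score 14 + 12 + 14 = 40.
Systems + Databases + Compilers: credit hours 4 + 5 + 11 = 20 ≤ 22, interest score 14 + 12 + 12 = 38.
Systems + Databases + Algorithms: credit hours 4 + 5 + 8 = 17 ≤ 22, interest score 14 + 12 + 17 = 43.
Best is Systems, Databases, and Algorithms with total interest score 43.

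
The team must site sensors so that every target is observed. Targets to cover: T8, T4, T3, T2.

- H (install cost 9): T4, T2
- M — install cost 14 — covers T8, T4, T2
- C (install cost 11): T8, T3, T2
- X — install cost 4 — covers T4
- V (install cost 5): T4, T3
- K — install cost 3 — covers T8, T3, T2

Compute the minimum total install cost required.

Choose X and K: together they cover T8, T4, T3, T2 — every target.
Total install cost: 4 + 3 = 7.

7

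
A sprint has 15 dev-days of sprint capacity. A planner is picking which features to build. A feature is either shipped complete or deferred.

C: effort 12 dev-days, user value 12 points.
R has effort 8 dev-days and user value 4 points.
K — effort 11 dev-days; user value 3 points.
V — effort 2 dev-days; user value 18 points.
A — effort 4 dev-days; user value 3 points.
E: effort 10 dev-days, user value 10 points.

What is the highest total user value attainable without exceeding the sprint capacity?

This is an integer program with binary decision variables.
Allowing fractional choices, the relaxed optimum would be about 31.0, but features are indivisible.
V + E: effort 2 + 10 = 12 ≤ 15, user value 18 + 10 = 28.
C + V: effort 12 + 2 = 14 ≤ 15, user value 12 + 18 = 30.
Best is C and V with total user value 30.

30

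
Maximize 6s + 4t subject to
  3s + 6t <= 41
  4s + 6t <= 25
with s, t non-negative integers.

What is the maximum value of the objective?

36

(s,t)=(6,0): 3·6+6·0=18≤41, 4·6+6·0=24≤25, objective 36.
(s,t)=(5,0): 3·5+6·0=15≤41, 4·5+6·0=20≤25, objective 30.
No feasible integer point exceeds 36.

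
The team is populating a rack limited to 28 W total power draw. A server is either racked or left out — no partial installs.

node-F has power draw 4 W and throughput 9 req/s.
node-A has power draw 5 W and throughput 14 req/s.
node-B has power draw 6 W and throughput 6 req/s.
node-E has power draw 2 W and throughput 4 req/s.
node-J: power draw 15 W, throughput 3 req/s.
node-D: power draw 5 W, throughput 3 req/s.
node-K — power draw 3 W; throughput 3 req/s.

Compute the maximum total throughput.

This is an integer program with binary decision variables.
Allowing fractional choices, the relaxed optimum would be about 39.6, but servers are indivisible.
node-F + node-A + node-B + node-E + node-K: power draw 4 + 5 + 6 + 2 + 3 = 20 ≤ 28, throughput 9 + 14 + 6 + 4 + 3 = 36.
node-F + node-A + node-B + node-E + node-D: power draw 4 + 5 + 6 + 2 + 5 = 22 ≤ 28, throughput 9 + 14 + 6 + 4 + 3 = 36.
node-F + node-A + node-B + node-E + node-D + node-K: power draw 4 + 5 + 6 + 2 + 5 + 3 = 25 ≤ 28, throughput 9 + 14 + 6 + 4 + 3 + 3 = 39.
Best is node-F, node-A, node-B, node-E, node-D, and node-K with total throughput 39.

39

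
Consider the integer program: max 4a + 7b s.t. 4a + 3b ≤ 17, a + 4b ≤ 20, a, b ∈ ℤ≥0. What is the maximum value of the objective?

The continuous relaxation peaks at (0.615, 4.85) with value 36.38; rounding to a feasible lattice point costs some objective.
(a,b)=(0,5) is feasible, giving 35.
(a,b)=(1,4) is feasible, giving 32.
(a,b)=(0,4) is feasible, giving 28.
No feasible integer point exceeds 35.

35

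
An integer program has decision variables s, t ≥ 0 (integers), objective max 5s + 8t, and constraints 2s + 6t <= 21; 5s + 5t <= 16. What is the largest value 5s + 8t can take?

(s,t)=(0,3) is feasible, giving 24.
(s,t)=(1,2) is feasible, giving 21.
The best lattice point is (0,3), giving 24.

24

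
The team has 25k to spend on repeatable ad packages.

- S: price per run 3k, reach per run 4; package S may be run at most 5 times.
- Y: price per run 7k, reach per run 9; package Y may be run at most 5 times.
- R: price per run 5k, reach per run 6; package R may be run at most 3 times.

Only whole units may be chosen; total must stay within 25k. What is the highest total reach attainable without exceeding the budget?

32

2×S, 2×Y, and 1×R: price 25 ≤ 25, reach 2·4 + 2·9 + 1·6 = 32.
5×S and 2×R: price 25 ≤ 25, reach 5·4 + 2·6 = 32.
Best is 32.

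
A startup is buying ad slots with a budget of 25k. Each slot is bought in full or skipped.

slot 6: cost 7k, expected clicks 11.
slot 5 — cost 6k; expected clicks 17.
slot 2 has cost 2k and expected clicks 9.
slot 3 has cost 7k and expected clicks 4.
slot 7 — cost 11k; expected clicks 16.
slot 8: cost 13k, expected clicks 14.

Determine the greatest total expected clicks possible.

This is an integer program with binary decision variables.
Take slot 6, slot 5, and slot 7: cost 7 + 6 + 11 = 24 ≤ 25, expected clicks 11 + 17 + 16 = 44.
No other feasible combination does better.

44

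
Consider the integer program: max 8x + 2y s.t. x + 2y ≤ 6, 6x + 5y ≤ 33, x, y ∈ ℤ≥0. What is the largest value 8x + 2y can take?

40

Relaxing integrality, the LP optimum is 44.00 at (x,y) = (5.5, 0), which is not an integer point.
(x,y)=(5,0) is feasible, giving 40.
(x,y)=(4,1) is feasible, giving 34.
Maximum is 40 at (x,y)=(5,0).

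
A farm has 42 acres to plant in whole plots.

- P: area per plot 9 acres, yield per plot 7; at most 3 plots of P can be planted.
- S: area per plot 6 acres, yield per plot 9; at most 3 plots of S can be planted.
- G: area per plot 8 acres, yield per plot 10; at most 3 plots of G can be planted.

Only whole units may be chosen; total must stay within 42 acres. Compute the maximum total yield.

2×S and 3×G: area 36 ≤ 42, yield 2·9 + 3·10 = 48.
3×S and 3×G: area 42 ≤ 42, yield 3·9 + 3·10 = 57.
Best is 57.

57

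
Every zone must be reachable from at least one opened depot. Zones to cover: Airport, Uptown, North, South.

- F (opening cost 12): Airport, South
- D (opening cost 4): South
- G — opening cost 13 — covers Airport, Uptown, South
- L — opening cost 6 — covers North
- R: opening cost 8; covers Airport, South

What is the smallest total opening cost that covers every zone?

19

This is an integer covering problem.
The greedy cost-per-new-zone heuristic would pick D, L, and G for 23, but a cheaper cover exists.
Choose G and L: together they cover Airport, Uptown, North, South — every zone.
Total opening cost: 13 + 6 = 19.
No cover costs less than 19.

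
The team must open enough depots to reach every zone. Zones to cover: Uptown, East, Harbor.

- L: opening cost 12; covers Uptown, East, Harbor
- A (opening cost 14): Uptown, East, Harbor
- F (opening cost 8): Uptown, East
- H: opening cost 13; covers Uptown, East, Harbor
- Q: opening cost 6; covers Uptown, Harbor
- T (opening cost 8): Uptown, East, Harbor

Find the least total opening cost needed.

8

This is a weighted set-cover instance.
T alone covers Uptown, East, Harbor — every zone.
Total opening cost: 8.
No cover costs less than 8.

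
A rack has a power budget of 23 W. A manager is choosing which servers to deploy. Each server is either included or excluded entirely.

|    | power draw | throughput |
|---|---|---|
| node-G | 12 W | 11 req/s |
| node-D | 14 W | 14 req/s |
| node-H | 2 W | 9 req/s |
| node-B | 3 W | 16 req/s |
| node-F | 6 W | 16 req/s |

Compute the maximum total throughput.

52

This is a 0-1 knapsack instance.
node-D + node-B + node-F: power draw 14 + 3 + 6 = 23 ≤ 23, throughput 14 + 16 + 16 = 46.
node-G + node-H + node-B + node-F: power draw 12 + 2 + 3 + 6 = 23 ≤ 23, throughput 11 + 9 + 16 + 16 = 52.
Best is node-G, node-H, node-B, and node-F with total throughput 52.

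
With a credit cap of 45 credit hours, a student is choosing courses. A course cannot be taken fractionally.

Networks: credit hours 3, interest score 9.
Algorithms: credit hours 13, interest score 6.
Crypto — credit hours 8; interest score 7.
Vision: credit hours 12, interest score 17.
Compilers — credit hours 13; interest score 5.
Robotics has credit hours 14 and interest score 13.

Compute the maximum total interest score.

Take Networks, Crypto, Vision, and Robotics: credit hours 3 + 8 + 12 + 14 = 37 ≤ 45, interest score 9 + 7 + 17 + 13 = 46.
No other feasible combination does better.

46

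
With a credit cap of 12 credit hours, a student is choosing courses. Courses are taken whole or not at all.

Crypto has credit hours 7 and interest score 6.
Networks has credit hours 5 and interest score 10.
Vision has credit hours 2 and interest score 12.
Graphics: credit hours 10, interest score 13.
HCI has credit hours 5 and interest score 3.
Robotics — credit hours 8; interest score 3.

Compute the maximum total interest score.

25

Allowing fractional choices, the relaxed optimum would be about 28.5, but courses are indivisible.
Networks + Vision + HCI: credit hours 5 + 2 + 5 = 12 ≤ 12, interest score 10 + 12 + 3 = 25.
Vision + Graphics: credit hours 2 + 10 = 12 ≤ 12, interest score 12 + 13 = 25.
Networks + Vision: credit hours 5 + 2 = 7 ≤ 12, interest score 10 + 12 = 22.
The maximum interest score is 25; one optimal choice is Vision and Graphics.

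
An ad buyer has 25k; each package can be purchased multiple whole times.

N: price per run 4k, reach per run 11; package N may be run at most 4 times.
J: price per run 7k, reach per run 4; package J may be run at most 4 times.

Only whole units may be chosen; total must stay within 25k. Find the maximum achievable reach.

N has the best ratio (11/4); taking only N gives at most 4×11 = 44 (stopped by the supply cap of 4).
Mixing does better — 4×N and 1×J: price 23 ≤ 25, reach 4·11 + 1·4 = 48.

48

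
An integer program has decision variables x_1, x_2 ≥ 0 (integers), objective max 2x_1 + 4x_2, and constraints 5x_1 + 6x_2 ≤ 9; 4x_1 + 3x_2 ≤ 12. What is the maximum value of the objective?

(x_1,x_2)=(0,1): 5·0+6·1=6≤9, 4·0+3·1=3≤12, objective 4.
(x_1,x_2)=(1,0): 5·1+6·0=5≤9, 4·1+3·0=4≤12, objective 2.
Maximum is 4 at (x_1,x_2)=(0,1).

4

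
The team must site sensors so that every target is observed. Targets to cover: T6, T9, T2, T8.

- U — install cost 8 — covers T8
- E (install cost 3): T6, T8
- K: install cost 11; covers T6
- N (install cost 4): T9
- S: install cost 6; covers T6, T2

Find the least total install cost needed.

This is a weighted set-cover instance.
Choose E, N, and S: together they cover T6, T9, T2, T8 — every target.
Total install cost: 3 + 4 + 6 = 13.
No cover costs less than 13.

13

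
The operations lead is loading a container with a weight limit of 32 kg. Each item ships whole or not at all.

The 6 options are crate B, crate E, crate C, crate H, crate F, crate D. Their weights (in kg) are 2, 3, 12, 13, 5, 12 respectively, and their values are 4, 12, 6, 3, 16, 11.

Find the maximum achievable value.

Allowing fractional choices, the relaxed optimum would be about 48.0, but items are indivisible.
crate E + crate C + crate F + crate D: weight 3 + 12 + 5 + 12 = 32 ≤ 32, value 12 + 6 + 16 + 11 = 45.
crate B + crate E + crate F + crate D: weight 2 + 3 + 5 + 12 = 22 ≤ 32, value 4 + 12 + 16 + 11 = 43.
Best is crate E, crate C, crate F, and crate D with total value 45.

45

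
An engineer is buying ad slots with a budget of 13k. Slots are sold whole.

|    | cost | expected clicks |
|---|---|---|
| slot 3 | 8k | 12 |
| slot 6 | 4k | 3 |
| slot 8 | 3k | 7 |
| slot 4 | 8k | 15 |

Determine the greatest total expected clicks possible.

Allowing fractional choices, the relaxed optimum would be about 25.0, but ad slots are indivisible.
slot 8 + slot 4: cost 3 + 8 = 11 ≤ 13, expected clicks 7 + 15 = 22.
slot 3 + slot 8: cost 8 + 3 = 11 ≤ 13, expected clicks 12 + 7 = 19.
slot 6 + slot 4: cost 4 + 8 = 12 ≤ 13, expected clicks 3 + 15 = 18.
Best is slot 8 and slot 4 with total expected clicks 22.

22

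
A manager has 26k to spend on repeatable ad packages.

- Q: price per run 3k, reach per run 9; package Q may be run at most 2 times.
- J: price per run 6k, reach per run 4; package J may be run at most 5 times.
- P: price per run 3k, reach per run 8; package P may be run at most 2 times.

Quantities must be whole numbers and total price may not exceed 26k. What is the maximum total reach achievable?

42

This is a bounded integer knapsack.
Q has the best ratio (9/3); taking only Q gives at most 2×9 = 18 (stopped by the supply cap of 2).
Mixing does better — 2×Q, 2×J, and 2×P: price 24 ≤ 26, reach 2·9 + 2·4 + 2·8 = 42.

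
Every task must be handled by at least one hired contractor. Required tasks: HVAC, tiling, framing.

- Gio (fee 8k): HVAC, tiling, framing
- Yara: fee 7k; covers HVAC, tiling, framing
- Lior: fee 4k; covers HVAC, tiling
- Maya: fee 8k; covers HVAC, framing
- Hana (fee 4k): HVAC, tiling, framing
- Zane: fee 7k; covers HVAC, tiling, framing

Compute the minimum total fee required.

4

Hana alone covers HVAC, tiling, framing — every task.
Total fee: 4.
No cover costs less than 4.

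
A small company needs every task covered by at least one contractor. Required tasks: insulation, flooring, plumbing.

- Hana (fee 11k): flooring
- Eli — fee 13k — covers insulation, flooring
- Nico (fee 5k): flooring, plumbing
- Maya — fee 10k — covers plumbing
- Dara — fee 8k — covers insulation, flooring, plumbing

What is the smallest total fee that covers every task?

The greedy cost-per-new-task heuristic would pick Nico and Dara for 13, but a cheaper cover exists.
Dara alone covers insulation, flooring, plumbing — every task.
Total fee: 8.
No cover costs less than 8.

8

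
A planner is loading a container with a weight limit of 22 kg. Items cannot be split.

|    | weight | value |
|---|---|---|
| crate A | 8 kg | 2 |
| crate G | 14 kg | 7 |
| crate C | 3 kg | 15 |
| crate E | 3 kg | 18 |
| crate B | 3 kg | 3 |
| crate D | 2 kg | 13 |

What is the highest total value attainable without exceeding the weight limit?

Allowing fractional choices, the relaxed optimum would be about 54.5, but items are indivisible.
crate A + crate C + crate E + crate B + crate D: weight 8 + 3 + 3 + 3 + 2 = 19 ≤ 22, value 2 + 15 + 18 + 3 + 13 = 51.
crate C + crate E + crate B + crate D: weight 3 + 3 + 3 + 2 = 11 ≤ 22, value 15 + 18 + 3 + 13 = 49.
crate G + crate C + crate E + crate D: weight 14 + 3 + 3 + 2 = 22 ≤ 22, value 7 + 15 + 18 + 13 = 53.
Best is crate G, crate C, crate E, and crate D with total value 53.

53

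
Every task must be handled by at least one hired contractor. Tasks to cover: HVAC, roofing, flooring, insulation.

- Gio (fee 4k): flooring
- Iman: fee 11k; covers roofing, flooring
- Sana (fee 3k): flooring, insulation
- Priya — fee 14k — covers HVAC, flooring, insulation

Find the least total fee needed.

The greedy cost-per-new-task heuristic would pick Sana, Iman, and Priya for 28, but a cheaper cover exists.
Choose Iman and Priya: together they cover HVAC, roofing, flooring, insulation — every task.
Total fee: 11 + 14 = 25.
No cover costs less than 25.

25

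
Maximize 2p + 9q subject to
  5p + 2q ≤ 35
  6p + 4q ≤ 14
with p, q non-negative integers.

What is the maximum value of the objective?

(p,q)=(0,3): 5·0+2·3=6≤35, 6·0+4·3=12≤14, objective 27.
(p,q)=(1,2): 5·1+2·2=9≤35, 6·1+4·2=14≤14, objective 20.
(p,q)=(0,2): 5·0+2·2=4≤35, 6·0+4·2=8≤14, objective 18.
The best lattice point is (0,3), giving 27.

27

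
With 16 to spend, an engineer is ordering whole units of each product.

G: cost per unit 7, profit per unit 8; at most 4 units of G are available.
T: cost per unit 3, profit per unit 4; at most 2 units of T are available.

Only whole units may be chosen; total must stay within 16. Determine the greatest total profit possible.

16

This is a bounded integer knapsack.
T has the best ratio (4/3); taking only T gives at most 2×4 = 8 (stopped by the supply cap of 2).
Mixing does better — 1×G and 2×T: cost 13 ≤ 16, profit 1·8 + 2·4 = 16.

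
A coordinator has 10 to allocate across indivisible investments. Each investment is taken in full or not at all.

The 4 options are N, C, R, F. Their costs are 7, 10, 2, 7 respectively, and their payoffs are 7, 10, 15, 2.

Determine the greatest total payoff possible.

22

Allowing fractional choices, the relaxed optimum would be about 23.0, but investments are indivisible.
N + R: cost 7 + 2 = 9 ≤ 10, payoff 7 + 15 = 22.
R + F: cost 2 + 7 = 9 ≤ 10, payoff 15 + 2 = 17.
R: cost 2 ≤ 10, payoff 15.
Best is N and R with total payoff 22.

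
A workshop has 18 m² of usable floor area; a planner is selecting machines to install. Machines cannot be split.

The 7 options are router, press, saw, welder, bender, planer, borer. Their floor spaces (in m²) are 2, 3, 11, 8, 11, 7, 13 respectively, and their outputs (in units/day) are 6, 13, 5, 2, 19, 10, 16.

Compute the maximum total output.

38

Allowing fractional choices, the relaxed optimum would be about 40.9, but machines are indivisible.
router + press + bender: floor space 2 + 3 + 11 = 16 ≤ 18, output 6 + 13 + 19 = 38.
router + press + borer: floor space 2 + 3 + 13 = 18 ≤ 18, output 6 + 13 + 16 = 35.
press + bender: floor space 3 + 11 = 14 ≤ 18, output 13 + 19 = 32.
Best is router, press, and bender with total output 38.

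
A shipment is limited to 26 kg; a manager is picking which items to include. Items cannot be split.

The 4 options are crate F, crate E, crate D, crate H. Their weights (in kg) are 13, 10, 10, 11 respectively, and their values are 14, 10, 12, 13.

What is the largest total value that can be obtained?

27

Allowing fractional choices, the relaxed optimum would be about 30.4, but items are indivisible.
crate F + crate H: weight 13 + 11 = 24 ≤ 26, value 14 + 13 = 27.
crate D + crate H: weight 10 + 11 = 21 ≤ 26, value 12 + 13 = 25.
crate F + crate D: weight 13 + 10 = 23 ≤ 26, value 14 + 12 = 26.
Best is crate F and crate H with total value 27.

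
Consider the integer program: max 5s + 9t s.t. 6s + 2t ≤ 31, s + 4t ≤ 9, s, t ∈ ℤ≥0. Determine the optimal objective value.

29

The continuous relaxation peaks at (4.82, 1.05) with value 33.50; rounding to a feasible lattice point costs some objective.
(s,t)=(4,1): 6·4+2·1=26≤31, 1·4+4·1=8≤9, objective 29.
(s,t)=(5,0): 6·5+2·0=30≤31, 1·5+4·0=5≤9, objective 25.
(s,t)=(3,1): 6·3+2·1=20≤31, 1·3+4·1=7≤9, objective 24.
Maximum is 29 at (s,t)=(4,1).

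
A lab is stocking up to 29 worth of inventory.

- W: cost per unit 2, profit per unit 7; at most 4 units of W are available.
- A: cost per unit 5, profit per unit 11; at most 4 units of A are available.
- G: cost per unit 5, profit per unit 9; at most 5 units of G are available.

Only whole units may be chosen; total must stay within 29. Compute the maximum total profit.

Take 4×W and 4×A: cost 28 ≤ 29, profit 4·7 + 4·11 = 72.
W has the best ratio (7/2) and is taken to its limit of 4; remaining capacity is filled optimally with the others.

72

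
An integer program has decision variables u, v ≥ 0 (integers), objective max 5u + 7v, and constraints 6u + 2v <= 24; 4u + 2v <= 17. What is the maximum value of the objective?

56

(u,v)=(0,8) is feasible, giving 56.
(u,v)=(0,7) is feasible, giving 49.
Maximum is 56 at (u,v)=(0,8).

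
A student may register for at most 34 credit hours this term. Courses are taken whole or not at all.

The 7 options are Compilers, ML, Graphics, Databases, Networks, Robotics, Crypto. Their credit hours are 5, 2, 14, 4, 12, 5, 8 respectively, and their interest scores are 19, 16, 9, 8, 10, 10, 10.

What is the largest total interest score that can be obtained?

Take Compilers, ML, Networks, Robotics, and Crypto: credit hours 5 + 2 + 12 + 5 + 8 = 32 ≤ 34, interest score 19 + 16 + 10 + 10 + 10 = 65.
No other feasible combination does better.

65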